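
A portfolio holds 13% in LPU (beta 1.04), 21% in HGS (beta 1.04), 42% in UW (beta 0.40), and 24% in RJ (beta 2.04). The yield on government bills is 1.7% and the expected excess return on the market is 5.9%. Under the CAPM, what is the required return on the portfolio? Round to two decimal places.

β_P = Σ w_i β_i = 0.13×1.04 + 0.21×1.04 + 0.42×0.40 + 0.24×2.04 = 1.0112
E(R_P) = R_f + β_P × MRP = 1.7% + 1.0112 × 5.9% = 7.67%

7.67%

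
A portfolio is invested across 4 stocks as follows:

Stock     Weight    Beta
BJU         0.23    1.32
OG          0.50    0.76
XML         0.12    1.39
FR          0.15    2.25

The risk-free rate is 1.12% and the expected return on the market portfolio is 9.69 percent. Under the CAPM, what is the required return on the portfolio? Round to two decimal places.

β_P = Σ w_i β_i = 0.23×1.32 + 0.50×0.76 + 0.12×1.39 + 0.15×2.25 = 1.1879
MRP = 9.69% − 1.12% = 8.57%
E(R_P) = R_f + β_P × MRP = 1.12% + 1.1879 × 8.57% = 11.30%

11.30%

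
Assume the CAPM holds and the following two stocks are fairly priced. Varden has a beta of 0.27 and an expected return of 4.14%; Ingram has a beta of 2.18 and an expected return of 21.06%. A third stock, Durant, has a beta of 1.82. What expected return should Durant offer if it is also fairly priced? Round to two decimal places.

17.87%

MRP (SML slope) = (21.06% − 4.14%) / (2.18 − 0.27) = 16.92% / 1.91 = 8.8586%
R_f (intercept) = 4.14% − 0.27 × 8.8586% = 1.7482%
E(R_Durant) = R_f + β × MRP = 1.7482% + 1.82 × 8.8586% = 17.87%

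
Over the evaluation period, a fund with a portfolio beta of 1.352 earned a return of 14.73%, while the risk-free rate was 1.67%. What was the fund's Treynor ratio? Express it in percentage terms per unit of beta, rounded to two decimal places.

9.66%

Treynor = (R_P − R_f) / β_P = (14.73% − 1.67%) / 1.3520 = 13.06% / 1.3520 = 9.66%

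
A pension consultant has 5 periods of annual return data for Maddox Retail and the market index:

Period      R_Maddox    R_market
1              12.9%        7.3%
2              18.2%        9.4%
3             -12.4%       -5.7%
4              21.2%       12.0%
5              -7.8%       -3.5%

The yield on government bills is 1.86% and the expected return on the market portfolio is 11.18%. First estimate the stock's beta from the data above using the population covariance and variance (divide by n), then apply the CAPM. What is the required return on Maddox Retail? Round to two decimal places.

19.90%

Mean R_i = (12.9 + 18.2 − 12.4 + 21.2 − 7.8) / 5 = 6.4200%
Mean R_m = (7.3 + 9.4 − 5.7 + 12.0 − 3.5) / 5 = 3.9000%
Σ(R_i − R̄_i)(R_m − R̄_m) = 492.4400  ⇒  Cov = 492.4400 / 5 = 98.4880
Σ(R_m − R̄_m)² = 254.3400  ⇒  Var(R_m) = 254.3400 / 5 = 50.8680
β = Cov / Var(R_m) = 98.4880 / 50.8680 = 1.9361
MRP = 11.18% − 1.86% = 9.32%
E(R) = R_f + β × MRP = 1.86% + 1.9361 × 9.32% = 19.90%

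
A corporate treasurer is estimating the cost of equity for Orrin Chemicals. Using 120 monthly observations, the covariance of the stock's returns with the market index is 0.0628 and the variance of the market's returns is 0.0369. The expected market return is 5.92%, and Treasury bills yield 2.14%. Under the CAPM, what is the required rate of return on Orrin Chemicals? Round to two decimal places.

8.57%

β = Cov(R_i, R_m) / Var(R_m) = 0.0628 / 0.0369 = 1.7019
MRP = 5.92% − 2.14% = 3.78%
E(R) = R_f + β × MRP = 2.14% + 1.7019 × 3.78% = 8.57%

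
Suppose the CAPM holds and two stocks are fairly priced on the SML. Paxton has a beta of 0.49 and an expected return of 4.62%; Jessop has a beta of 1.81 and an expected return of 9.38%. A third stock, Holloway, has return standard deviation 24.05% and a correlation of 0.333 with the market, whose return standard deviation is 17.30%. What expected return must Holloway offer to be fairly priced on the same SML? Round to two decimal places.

4.52%

MRP = (9.38% − 4.62%) / (1.81 − 0.49) = 3.6061%
R_f = 4.62% − 0.49 × 3.6061% = 2.8530%
β_Holloway = ρ·σ_i/σ_m = 0.333 × 24.05 / 17.30 = 0.4629
E(R_Holloway) = R_f + β × MRP = 2.8530% + 0.4629 × 3.6061% = 4.52%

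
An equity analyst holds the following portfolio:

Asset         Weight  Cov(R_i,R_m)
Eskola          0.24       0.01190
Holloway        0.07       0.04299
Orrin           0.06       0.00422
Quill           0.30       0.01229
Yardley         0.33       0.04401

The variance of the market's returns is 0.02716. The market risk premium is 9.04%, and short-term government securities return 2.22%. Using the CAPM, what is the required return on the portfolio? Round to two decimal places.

10.32%

β_Eskola = 0.01190 / 0.02716 = 0.4381
β_Holloway = 0.04299 / 0.02716 = 1.5828
β_Orrin = 0.00422 / 0.02716 = 0.1554
β_Quill = 0.01229 / 0.02716 = 0.4525
β_Yardley = 0.04401 / 0.02716 = 1.6204
β_P = Σ w_i β_i = 0.24×0.4381 + 0.07×1.5828 + 0.06×0.1554 + 0.30×0.4525 + 0.33×1.6204 = 0.8957
E(R_P) = R_f + β_P × MRP = 2.22% + 0.8957 × 9.04% = 10.32%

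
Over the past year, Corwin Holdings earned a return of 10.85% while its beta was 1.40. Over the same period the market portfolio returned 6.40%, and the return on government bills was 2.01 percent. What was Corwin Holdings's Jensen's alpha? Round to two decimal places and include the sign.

+2.69%

Market excess return = 6.40% − 2.01% = 4.39%
CAPM benchmark = R_f + β(R_m − R_f) = 2.01% + 1.40 × 4.39% = 8.1560%
α = actual − benchmark = 10.85% − 8.1560% = +2.69%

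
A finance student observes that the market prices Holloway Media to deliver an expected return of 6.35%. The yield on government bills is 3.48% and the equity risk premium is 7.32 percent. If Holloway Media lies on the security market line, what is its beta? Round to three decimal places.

β = (E(R) − R_f) / MRP = (6.35% − 3.48%) / 7.32% = 2.87% / 7.32% = 0.392

0.392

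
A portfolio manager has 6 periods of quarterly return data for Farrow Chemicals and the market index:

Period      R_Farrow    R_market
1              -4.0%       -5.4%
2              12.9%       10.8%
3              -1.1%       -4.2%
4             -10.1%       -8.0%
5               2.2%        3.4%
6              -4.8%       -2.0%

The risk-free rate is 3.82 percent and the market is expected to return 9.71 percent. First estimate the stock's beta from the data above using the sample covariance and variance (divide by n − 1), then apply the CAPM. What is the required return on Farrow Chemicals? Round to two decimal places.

10.23%

Mean R_i = (-4.0 + 12.9 − 1.1 − 10.1 + 2.2 − 4.8) / 6 = -0.8167%
Mean R_m = (-5.4 + 10.8 − 4.2 − 8.0 + 3.4 − 2.0) / 6 = -0.9000%
Σ(R_i − R̄_i)(R_m − R̄_m) = 259.0100  ⇒  Cov = 259.0100 / 5 = 51.8020
Σ(R_m − R̄_m)² = 238.1400  ⇒  Var(R_m) = 238.1400 / 5 = 47.6280
β = Cov / Var(R_m) = 51.8020 / 47.6280 = 1.0876
MRP = 9.71% − 3.82% = 5.89%
E(R) = R_f + β × MRP = 3.82% + 1.0876 × 5.89% = 10.23%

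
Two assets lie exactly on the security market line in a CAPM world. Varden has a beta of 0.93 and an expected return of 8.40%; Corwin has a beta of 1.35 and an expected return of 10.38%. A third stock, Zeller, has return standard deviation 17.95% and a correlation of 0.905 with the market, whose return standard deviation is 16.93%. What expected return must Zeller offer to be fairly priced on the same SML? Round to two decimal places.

MRP = (10.38% − 8.40%) / (1.35 − 0.93) = 4.7143%
R_f = 8.40% − 0.93 × 4.7143% = 4.0157%
β_Zeller = ρ·σ_i/σ_m = 0.905 × 17.95 / 16.93 = 0.9595
E(R_Zeller) = R_f + β × MRP = 4.0157% + 0.9595 × 4.7143% = 8.54%

8.54%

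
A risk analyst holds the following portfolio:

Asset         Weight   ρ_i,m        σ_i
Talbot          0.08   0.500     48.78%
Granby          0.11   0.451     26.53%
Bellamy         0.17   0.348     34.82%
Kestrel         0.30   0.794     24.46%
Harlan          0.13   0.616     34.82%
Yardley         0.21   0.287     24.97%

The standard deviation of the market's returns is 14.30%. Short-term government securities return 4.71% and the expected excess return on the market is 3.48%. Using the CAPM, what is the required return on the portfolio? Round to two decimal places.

β_Talbot = 0.500 × 48.78% / 14.30% = 1.7056
β_Granby = 0.451 × 26.53% / 14.30% = 0.8367
β_Bellamy = 0.348 × 34.82% / 14.30% = 0.8474
β_Kestrel = 0.794 × 24.46% / 14.30% = 1.3581
β_Harlan = 0.616 × 34.82% / 14.30% = 1.4999
β_Yardley = 0.287 × 24.97% / 14.30% = 0.5011
β_P = Σ w_i β_i = 0.08×1.7056 + 0.11×0.8367 + 0.17×0.8474 + 0.30×1.3581 + 0.13×1.4999 + 0.21×0.5011 = 1.0802
E(R_P) = R_f + β_P × MRP = 4.71% + 1.0802 × 3.48% = 8.47%

8.47%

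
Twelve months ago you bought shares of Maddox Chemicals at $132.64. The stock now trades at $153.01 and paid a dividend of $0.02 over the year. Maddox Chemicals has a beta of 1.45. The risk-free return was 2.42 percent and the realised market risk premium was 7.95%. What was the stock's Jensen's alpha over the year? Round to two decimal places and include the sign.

+1.42%

Realised HPR = (P1 + D1 − P0) / P0 = (153.01 + 0.02 − 132.64) / 132.64 = 20.39 / 132.64 = 15.3724%
CAPM required = R_f + β·MRP = 2.42% + 1.45 × 7.95% = 13.9475%
α = realised − required = 15.3724% − 13.9475% = +1.42%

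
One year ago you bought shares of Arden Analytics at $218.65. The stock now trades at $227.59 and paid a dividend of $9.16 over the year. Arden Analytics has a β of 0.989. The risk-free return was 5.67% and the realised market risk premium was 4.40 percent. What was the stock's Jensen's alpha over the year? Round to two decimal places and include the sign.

-1.74%

Realised HPR = (P1 + D1 − P0) / P0 = (227.59 + 9.16 − 218.65) / 218.65 = 18.10 / 218.65 = 8.2781%
CAPM required = R_f + β·MRP = 5.67% + 0.989 × 4.40% = 10.02160%
α = realised − required = 8.2781% − 10.02160% = -1.74%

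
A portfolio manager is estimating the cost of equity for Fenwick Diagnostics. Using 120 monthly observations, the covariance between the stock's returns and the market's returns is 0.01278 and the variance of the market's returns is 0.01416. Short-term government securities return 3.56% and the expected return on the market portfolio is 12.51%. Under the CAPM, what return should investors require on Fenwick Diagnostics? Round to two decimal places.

11.64%

β = Cov(R_i, R_m) / Var(R_m) = 0.01278 / 0.01416 = 0.9025
MRP = 12.51% − 3.56% = 8.95%
E(R) = R_f + β × MRP = 3.56% + 0.9025 × 8.95% = 11.64%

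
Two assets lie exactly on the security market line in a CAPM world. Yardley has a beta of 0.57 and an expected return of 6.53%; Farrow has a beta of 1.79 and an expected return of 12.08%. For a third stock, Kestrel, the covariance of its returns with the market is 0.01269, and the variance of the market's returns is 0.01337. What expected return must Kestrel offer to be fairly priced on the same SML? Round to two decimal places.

8.25%

MRP = (12.08% − 6.53%) / (1.79 − 0.57) = 4.5492%
R_f = 6.53% − 0.57 × 4.5492% = 3.9370%
β_Kestrel = Cov / Var(R_m) = 0.01269 / 0.01337 = 0.9491
E(R_Kestrel) = R_f + β × MRP = 3.9370% + 0.9491 × 4.5492% = 8.25%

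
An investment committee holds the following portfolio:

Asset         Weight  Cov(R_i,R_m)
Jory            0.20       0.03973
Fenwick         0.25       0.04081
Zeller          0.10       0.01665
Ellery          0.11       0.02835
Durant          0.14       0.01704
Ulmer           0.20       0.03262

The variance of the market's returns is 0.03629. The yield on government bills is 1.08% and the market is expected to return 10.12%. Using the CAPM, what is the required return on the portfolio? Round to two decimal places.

β_Jory = 0.03973 / 0.03629 = 1.0948
β_Fenwick = 0.04081 / 0.03629 = 1.1246
β_Zeller = 0.01665 / 0.03629 = 0.4588
β_Ellery = 0.02835 / 0.03629 = 0.7812
β_Durant = 0.01704 / 0.03629 = 0.4696
β_Ulmer = 0.03262 / 0.03629 = 0.8989
β_P = Σ w_i β_i = 0.20×1.0948 + 0.25×1.1246 + 0.10×0.4588 + 0.11×0.7812 + 0.14×0.4696 + 0.20×0.8989 = 0.8774
MRP = 10.12% − 1.08% = 9.04%
E(R_P) = R_f + β_P × MRP = 1.08% + 0.8774 × 9.04% = 9.01%

9.01%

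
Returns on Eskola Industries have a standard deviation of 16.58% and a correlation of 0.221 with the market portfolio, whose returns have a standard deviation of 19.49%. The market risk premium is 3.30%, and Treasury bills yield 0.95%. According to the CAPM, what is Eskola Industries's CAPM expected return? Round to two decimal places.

1.57%

β = ρ × σ_i / σ_m = 0.221 × 16.58% / 19.49% = 0.1880
E(R) = 0.95% + 0.1880 × 3.30% = 1.57%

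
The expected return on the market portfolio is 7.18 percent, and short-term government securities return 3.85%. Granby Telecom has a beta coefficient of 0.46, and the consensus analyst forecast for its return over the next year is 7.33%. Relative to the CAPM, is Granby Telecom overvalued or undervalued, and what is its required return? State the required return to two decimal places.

Undervalued; required return 5.38%

MRP = 7.18% − 3.85% = 3.33%
Required return = R_f + β·MRP = 3.85% + 0.46 × 3.33% = 5.38%
Forecast 7.33% > required 5.38% → the stock plots above the SML → undervalued.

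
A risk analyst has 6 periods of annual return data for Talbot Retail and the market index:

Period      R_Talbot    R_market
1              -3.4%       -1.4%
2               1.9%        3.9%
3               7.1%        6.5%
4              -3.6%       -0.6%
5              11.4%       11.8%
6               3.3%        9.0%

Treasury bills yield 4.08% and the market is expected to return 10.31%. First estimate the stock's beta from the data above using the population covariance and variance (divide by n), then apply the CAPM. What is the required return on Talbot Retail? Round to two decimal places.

Mean R_i = (-3.4 + 1.9 + 7.1 − 3.6 + 11.4 + 3.3) / 6 = 2.7833%
Mean R_m = (-1.4 + 3.9 + 6.5 − 0.6 + 11.8 + 9.0) / 6 = 4.8667%
Σ(R_i − R̄_i)(R_m − R̄_m) = 143.4267  ⇒  Cov = 143.4267 / 6 = 23.9045
Σ(R_m − R̄_m)² = 137.9133  ⇒  Var(R_m) = 137.9133 / 6 = 22.9856
β = Cov / Var(R_m) = 23.9045 / 22.9856 = 1.0400
MRP = 10.31% − 4.08% = 6.23%
E(R) = R_f + β × MRP = 4.08% + 1.0400 × 6.23% = 10.56%

10.56%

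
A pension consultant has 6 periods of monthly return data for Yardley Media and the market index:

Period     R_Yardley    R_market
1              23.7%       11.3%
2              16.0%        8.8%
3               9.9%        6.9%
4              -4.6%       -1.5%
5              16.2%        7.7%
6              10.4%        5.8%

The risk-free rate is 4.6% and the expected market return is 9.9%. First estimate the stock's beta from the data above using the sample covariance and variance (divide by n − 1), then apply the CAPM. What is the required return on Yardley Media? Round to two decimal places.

Mean R_i = (23.7 + 16.0 + 9.9 − 4.6 + 16.2 + 10.4) / 6 = 11.9333%
Mean R_m = (11.3 + 8.8 + 6.9 − 1.5 + 7.7 + 5.8) / 6 = 6.5000%
Σ(R_i − R̄_i)(R_m − R̄_m) = 203.4800  ⇒  Cov = 203.4800 / 5 = 40.6960
Σ(R_m − R̄_m)² = 94.4200  ⇒  Var(R_m) = 94.4200 / 5 = 18.8840
β = Cov / Var(R_m) = 40.6960 / 18.8840 = 2.1551
MRP = 9.9% − 4.6% = 5.30%
E(R) = R_f + β × MRP = 4.6% + 2.1551 × 5.3% = 16.02%

16.02%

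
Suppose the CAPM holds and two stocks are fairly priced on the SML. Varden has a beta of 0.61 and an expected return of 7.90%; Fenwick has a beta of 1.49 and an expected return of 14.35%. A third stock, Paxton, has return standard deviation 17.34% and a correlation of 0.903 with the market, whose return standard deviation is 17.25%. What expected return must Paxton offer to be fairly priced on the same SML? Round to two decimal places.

MRP = (14.35% − 7.90%) / (1.49 − 0.61) = 7.3295%
R_f = 7.90% − 0.61 × 7.3295% = 3.4290%
β_Paxton = ρ·σ_i/σ_m = 0.903 × 17.34 / 17.25 = 0.9077
E(R_Paxton) = R_f + β × MRP = 3.4290% + 0.9077 × 7.3295% = 10.08%

10.08%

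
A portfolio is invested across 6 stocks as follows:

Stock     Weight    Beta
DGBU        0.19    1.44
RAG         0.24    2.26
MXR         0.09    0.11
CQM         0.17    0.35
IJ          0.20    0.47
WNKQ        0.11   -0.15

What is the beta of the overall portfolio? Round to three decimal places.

β_P = Σ w_i β_i = 0.19×1.44 + 0.24×2.26 + 0.09×0.11 + 0.17×0.35 + 0.20×0.47 + 0.11×-0.15 = 0.9629

0.963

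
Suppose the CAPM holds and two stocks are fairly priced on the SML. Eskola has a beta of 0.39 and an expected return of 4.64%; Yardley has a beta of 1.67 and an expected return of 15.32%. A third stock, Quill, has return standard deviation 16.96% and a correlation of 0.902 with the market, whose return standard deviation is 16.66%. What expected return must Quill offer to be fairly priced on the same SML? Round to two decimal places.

9.05%

MRP = (15.32% − 4.64%) / (1.67 − 0.39) = 8.3438%
R_f = 4.64% − 0.39 × 8.3438% = 1.3859%
β_Quill = ρ·σ_i/σ_m = 0.902 × 16.96 / 16.66 = 0.9182
E(R_Quill) = R_f + β × MRP = 1.3859% + 0.9182 × 8.3438% = 9.05%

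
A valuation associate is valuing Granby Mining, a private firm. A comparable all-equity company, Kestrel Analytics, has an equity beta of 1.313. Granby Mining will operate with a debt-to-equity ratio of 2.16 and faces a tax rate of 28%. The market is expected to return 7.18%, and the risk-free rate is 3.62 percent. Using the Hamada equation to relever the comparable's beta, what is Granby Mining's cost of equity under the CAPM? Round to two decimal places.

β_L = β_U × [1 + (1 − t)(D/E)] = 1.313 × [1 + (1 − 0.28) × 2.16]
    = 1.313 × [1 + 0.72 × 2.16] = 1.313 × 2.5552 = 3.3550
MRP = 7.18% − 3.62% = 3.56%
E(R) = R_f + β_L × MRP = 3.62% + 3.3550 × 3.56% = 15.56%

15.56%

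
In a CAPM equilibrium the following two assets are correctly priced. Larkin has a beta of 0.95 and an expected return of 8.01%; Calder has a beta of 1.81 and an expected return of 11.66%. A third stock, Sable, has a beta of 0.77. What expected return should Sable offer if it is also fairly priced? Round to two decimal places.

7.25%

MRP (SML slope) = (11.66% − 8.01%) / (1.81 − 0.95) = 3.65% / 0.86 = 4.2442%
R_f (intercept) = 8.01% − 0.95 × 4.2442% = 3.9780%
E(R_Sable) = R_f + β × MRP = 3.9780% + 0.77 × 4.2442% = 7.25%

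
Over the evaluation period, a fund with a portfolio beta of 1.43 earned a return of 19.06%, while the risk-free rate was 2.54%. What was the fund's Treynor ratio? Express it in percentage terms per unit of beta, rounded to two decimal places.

Treynor = (R_P − R_f) / β_P = (19.06% − 2.54%) / 1.4300 = 16.52% / 1.4300 = 11.55%

11.55%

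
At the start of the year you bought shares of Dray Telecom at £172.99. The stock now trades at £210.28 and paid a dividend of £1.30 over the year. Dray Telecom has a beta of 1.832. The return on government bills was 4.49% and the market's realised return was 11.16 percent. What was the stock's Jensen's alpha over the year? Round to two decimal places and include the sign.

Realised HPR = (P1 + D1 − P0) / P0 = (210.28 + 1.30 − 172.99) / 172.99 = 38.59 / 172.99 = 22.3076%
MRP = 11.16% − 4.49% = 6.67%
CAPM required = R_f + β·MRP = 4.49% + 1.832 × 6.67% = 16.70944%
α = realised − required = 22.3076% − 16.70944% = +5.60%

+5.60%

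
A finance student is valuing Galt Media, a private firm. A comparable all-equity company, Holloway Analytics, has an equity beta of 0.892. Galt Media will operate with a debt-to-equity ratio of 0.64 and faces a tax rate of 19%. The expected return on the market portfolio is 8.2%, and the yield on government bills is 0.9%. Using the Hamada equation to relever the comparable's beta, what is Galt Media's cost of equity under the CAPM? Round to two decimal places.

β_L = β_U × [1 + (1 − t)(D/E)] = 0.892 × [1 + (1 − 0.19) × 0.64]
    = 0.892 × [1 + 0.81 × 0.64] = 0.892 × 1.5184 = 1.3544
MRP = 8.2% − 0.9% = 7.30%
E(R) = R_f + β_L × MRP = 0.9% + 1.3544 × 7.3% = 10.79%

10.79%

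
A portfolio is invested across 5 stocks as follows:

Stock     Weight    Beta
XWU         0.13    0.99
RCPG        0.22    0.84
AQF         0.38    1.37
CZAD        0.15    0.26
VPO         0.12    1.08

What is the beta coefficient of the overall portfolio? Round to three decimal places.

β_P = Σ w_i β_i = 0.13×0.99 + 0.22×0.84 + 0.38×1.37 + 0.15×0.26 + 0.12×1.08 = 1.0027

1.003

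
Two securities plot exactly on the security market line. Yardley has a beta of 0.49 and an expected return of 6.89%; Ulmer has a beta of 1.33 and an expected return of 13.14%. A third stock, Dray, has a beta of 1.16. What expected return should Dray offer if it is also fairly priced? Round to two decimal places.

MRP (SML slope) = (13.14% − 6.89%) / (1.33 − 0.49) = 6.25% / 0.84 = 7.4405%
R_f (intercept) = 6.89% − 0.49 × 7.4405% = 3.2442%
E(R_Dray) = R_f + β × MRP = 3.2442% + 1.16 × 7.4405% = 11.88%

11.88%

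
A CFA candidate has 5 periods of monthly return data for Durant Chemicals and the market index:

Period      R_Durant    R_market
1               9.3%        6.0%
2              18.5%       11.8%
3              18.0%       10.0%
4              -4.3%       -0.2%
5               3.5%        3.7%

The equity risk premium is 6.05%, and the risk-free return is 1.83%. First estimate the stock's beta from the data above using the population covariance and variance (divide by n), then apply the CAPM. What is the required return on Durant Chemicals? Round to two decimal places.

13.94%

Mean R_i = (9.3 + 18.5 + 18.0 − 4.3 + 3.5) / 5 = 9.0000%
Mean R_m = (6.0 + 11.8 + 10.0 − 0.2 + 3.7) / 5 = 6.2600%
Σ(R_i − R̄_i)(R_m − R̄_m) = 186.2100  ⇒  Cov = 186.2100 / 5 = 37.2420
Σ(R_m − R̄_m)² = 93.0320  ⇒  Var(R_m) = 93.0320 / 5 = 18.6064
β = Cov / Var(R_m) = 37.2420 / 18.6064 = 2.0016
E(R) = R_f + β × MRP = 1.83% + 2.0016 × 6.05% = 13.94%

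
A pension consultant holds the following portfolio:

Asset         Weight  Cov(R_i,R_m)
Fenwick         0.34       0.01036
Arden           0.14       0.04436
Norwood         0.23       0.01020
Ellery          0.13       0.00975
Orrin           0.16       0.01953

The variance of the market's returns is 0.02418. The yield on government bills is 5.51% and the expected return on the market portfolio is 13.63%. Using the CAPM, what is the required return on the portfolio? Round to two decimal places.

β_Fenwick = 0.01036 / 0.02418 = 0.4285
β_Arden = 0.04436 / 0.02418 = 1.8346
β_Norwood = 0.01020 / 0.02418 = 0.4218
β_Ellery = 0.00975 / 0.02418 = 0.4032
β_Orrin = 0.01953 / 0.02418 = 0.8077
β_P = Σ w_i β_i = 0.34×0.4285 + 0.14×1.8346 + 0.23×0.4218 + 0.13×0.4032 + 0.16×0.8077 = 0.6812
MRP = 13.63% − 5.51% = 8.12%
E(R_P) = R_f + β_P × MRP = 5.51% + 0.6812 × 8.12% = 11.04%

11.04%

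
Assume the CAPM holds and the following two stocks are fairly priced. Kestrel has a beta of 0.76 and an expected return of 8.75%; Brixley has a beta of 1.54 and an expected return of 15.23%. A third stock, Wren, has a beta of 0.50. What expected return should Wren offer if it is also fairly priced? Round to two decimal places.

MRP (SML slope) = (15.23% − 8.75%) / (1.54 − 0.76) = 6.48% / 0.78 = 8.3077%
R_f (intercept) = 8.75% − 0.76 × 8.3077% = 2.4361%
E(R_Wren) = R_f + β × MRP = 2.4361% + 0.50 × 8.3077% = 6.59%

6.59%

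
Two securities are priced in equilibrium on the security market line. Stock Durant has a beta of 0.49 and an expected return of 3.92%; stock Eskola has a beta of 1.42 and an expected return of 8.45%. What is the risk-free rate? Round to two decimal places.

Both satisfy E(R) = R_f + β·MRP, so the slope of the SML is
MRP = (8.45% − 3.92%) / (1.42 − 0.49) = 4.53% / 0.93 = 4.8710%
R_f = E(R_Durant) − β_Durant·MRP = 3.92% − 0.49 × 4.8710% = 1.5332%

1.53%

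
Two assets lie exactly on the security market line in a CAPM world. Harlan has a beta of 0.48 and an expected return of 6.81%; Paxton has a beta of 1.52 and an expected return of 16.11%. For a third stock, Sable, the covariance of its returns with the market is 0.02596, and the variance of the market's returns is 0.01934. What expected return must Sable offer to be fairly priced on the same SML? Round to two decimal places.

MRP = (16.11% − 6.81%) / (1.52 − 0.48) = 8.9423%
R_f = 6.81% − 0.48 × 8.9423% = 2.5177%
β_Sable = Cov / Var(R_m) = 0.02596 / 0.01934 = 1.3423
E(R_Sable) = R_f + β × MRP = 2.5177% + 1.3423 × 8.9423% = 14.52%

14.52%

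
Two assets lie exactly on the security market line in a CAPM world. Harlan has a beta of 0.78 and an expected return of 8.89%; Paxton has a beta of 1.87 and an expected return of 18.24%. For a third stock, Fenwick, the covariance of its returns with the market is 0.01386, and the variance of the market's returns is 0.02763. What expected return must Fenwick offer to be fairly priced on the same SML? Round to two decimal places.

MRP = (18.24% − 8.89%) / (1.87 − 0.78) = 8.5780%
R_f = 8.89% − 0.78 × 8.5780% = 2.1992%
β_Fenwick = Cov / Var(R_m) = 0.01386 / 0.02763 = 0.5016
E(R_Fenwick) = R_f + β × MRP = 2.1992% + 0.5016 × 8.5780% = 6.50%

6.50%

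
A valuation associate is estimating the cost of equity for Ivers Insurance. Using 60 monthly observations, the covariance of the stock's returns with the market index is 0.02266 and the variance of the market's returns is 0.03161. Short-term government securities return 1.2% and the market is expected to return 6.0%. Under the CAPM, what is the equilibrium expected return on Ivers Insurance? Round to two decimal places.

β = Cov(R_i, R_m) / Var(R_m) = 0.02266 / 0.03161 = 0.7169
MRP = 6.0% − 1.2% = 4.80%
E(R) = R_f + β × MRP = 1.2% + 0.7169 × 4.8% = 4.64%

4.64%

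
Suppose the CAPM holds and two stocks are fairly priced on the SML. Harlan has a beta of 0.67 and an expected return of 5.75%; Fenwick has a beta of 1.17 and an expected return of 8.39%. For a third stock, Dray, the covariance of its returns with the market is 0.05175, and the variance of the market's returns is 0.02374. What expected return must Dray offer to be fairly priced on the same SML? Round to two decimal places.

13.72%

MRP = (8.39% − 5.75%) / (1.17 − 0.67) = 5.2800%
R_f = 5.75% − 0.67 × 5.2800% = 2.2124%
β_Dray = Cov / Var(R_m) = 0.05175 / 0.02374 = 2.1799
E(R_Dray) = R_f + β × MRP = 2.2124% + 2.1799 × 5.2800% = 13.72%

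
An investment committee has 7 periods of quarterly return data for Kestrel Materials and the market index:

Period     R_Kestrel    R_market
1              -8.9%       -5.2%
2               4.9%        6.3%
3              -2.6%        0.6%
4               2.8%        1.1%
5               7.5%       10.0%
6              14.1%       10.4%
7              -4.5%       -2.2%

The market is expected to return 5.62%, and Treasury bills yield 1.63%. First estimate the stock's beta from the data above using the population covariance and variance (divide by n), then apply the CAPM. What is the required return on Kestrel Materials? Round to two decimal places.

6.57%

Mean R_i = (-8.9 + 4.9 − 2.6 + 2.8 + 7.5 + 14.1 − 4.5) / 7 = 1.9000%
Mean R_m = (-5.2 + 6.3 + 0.6 + 1.1 + 10.0 + 10.4 − 2.2) / 7 = 3.0000%
Σ(R_i − R̄_i)(R_m − R̄_m) = 270.3100  ⇒  Cov = 270.3100 / 7 = 38.6157
Σ(R_m − R̄_m)² = 218.3000  ⇒  Var(R_m) = 218.3000 / 7 = 31.1857
β = Cov / Var(R_m) = 38.6157 / 31.1857 = 1.2383
MRP = 5.62% − 1.63% = 3.99%
E(R) = R_f + β × MRP = 1.63% + 1.2383 × 3.99% = 6.57%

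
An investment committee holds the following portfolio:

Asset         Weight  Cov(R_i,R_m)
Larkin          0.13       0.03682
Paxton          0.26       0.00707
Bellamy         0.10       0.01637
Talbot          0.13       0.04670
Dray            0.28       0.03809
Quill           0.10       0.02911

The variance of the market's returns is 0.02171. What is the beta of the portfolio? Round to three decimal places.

1.286

β_Larkin = 0.03682 / 0.02171 = 1.6960
β_Paxton = 0.00707 / 0.02171 = 0.3257
β_Bellamy = 0.01637 / 0.02171 = 0.7540
β_Talbot = 0.04670 / 0.02171 = 2.1511
β_Dray = 0.03809 / 0.02171 = 1.7545
β_Quill = 0.02911 / 0.02171 = 1.3409
β_P = Σ w_i β_i = 0.13×1.6960 + 0.26×0.3257 + 0.10×0.7540 + 0.13×2.1511 + 0.28×1.7545 + 0.10×1.3409 = 1.2856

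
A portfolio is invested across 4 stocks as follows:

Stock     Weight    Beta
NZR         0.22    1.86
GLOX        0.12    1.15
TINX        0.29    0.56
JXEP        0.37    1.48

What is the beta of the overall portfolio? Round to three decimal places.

β_P = Σ w_i β_i = 0.22×1.86 + 0.12×1.15 + 0.29×0.56 + 0.37×1.48 = 1.2572

1.257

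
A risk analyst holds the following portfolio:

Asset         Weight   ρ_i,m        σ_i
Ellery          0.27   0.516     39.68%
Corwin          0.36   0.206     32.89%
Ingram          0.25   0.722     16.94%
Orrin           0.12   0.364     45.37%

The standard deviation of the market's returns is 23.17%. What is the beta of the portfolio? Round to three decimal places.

β_Ellery = 0.516 × 39.68% / 23.17% = 0.8837
β_Corwin = 0.206 × 32.89% / 23.17% = 0.2924
β_Ingram = 0.722 × 16.94% / 23.17% = 0.5279
β_Orrin = 0.364 × 45.37% / 23.17% = 0.7128
β_P = Σ w_i β_i = 0.27×0.8837 + 0.36×0.2924 + 0.25×0.5279 + 0.12×0.7128 = 0.5614

0.561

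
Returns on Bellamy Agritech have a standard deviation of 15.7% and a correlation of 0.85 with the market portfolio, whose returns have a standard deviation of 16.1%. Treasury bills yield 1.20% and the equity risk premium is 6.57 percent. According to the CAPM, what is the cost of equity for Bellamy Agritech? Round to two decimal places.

β = ρ × σ_i / σ_m = 0.85 × 15.7% / 16.1% = 0.8289
E(R) = 1.20% + 0.8289 × 6.57% = 6.65%

6.65%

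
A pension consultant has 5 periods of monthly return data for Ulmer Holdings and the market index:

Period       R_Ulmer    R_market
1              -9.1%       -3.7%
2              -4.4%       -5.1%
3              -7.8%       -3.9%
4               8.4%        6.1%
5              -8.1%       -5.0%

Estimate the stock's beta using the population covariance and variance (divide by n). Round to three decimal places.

Mean R_i = (-9.1 − 4.4 − 7.8 + 8.4 − 8.1) / 5 = -4.2000%
Mean R_m = (-3.7 − 5.1 − 3.9 + 6.1 − 5.0) / 5 = -2.3200%
Σ(R_i − R̄_i)(R_m − R̄_m) = 129.5500  ⇒  Cov = 129.5500 / 5 = 25.9100
Σ(R_m − R̄_m)² = 90.2080  ⇒  Var(R_m) = 90.2080 / 5 = 18.0416
β = Cov / Var(R_m) = 25.9100 / 18.0416 = 1.4361

1.436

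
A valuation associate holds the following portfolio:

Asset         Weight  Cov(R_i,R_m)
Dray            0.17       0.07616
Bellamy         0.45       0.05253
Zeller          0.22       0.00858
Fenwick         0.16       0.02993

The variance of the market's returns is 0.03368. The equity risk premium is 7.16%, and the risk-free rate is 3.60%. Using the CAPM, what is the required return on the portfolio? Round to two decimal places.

12.80%

β_Dray = 0.07616 / 0.03368 = 2.2613
β_Bellamy = 0.05253 / 0.03368 = 1.5597
β_Zeller = 0.00858 / 0.03368 = 0.2548
β_Fenwick = 0.02993 / 0.03368 = 0.8887
β_P = Σ w_i β_i = 0.17×2.2613 + 0.45×1.5597 + 0.22×0.2548 + 0.16×0.8887 = 1.2845
E(R_P) = R_f + β_P × MRP = 3.60% + 1.2845 × 7.16% = 12.80%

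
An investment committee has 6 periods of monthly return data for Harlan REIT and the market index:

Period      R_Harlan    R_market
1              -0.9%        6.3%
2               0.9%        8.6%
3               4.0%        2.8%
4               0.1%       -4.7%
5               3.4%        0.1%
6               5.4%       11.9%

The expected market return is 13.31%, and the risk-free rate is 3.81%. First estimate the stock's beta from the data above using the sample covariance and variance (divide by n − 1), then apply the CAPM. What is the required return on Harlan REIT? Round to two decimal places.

5.05%

Mean R_i = (-0.9 + 0.9 + 4.0 + 0.1 + 3.4 + 5.4) / 6 = 2.1500%
Mean R_m = (6.3 + 8.6 + 2.8 − 4.7 + 0.1 + 11.9) / 6 = 4.1667%
Σ(R_i − R̄_i)(R_m − R̄_m) = 23.6500  ⇒  Cov = 23.6500 / 5 = 4.7300
Σ(R_m − R̄_m)² = 181.0333  ⇒  Var(R_m) = 181.0333 / 5 = 36.2067
β = Cov / Var(R_m) = 4.7300 / 36.2067 = 0.1306
MRP = 13.31% − 3.81% = 9.50%
E(R) = R_f + β × MRP = 3.81% + 0.1306 × 9.50% = 5.05%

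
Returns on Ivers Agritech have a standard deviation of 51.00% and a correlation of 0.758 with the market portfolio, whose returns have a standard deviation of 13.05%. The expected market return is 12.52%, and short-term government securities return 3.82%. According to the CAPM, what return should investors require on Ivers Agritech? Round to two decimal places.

29.59%

β = ρ × σ_i / σ_m = 0.758 × 51.00% / 13.05% = 2.9623
MRP = 12.52% − 3.82% = 8.70%
E(R) = 3.82% + 2.9623 × 8.70% = 29.59%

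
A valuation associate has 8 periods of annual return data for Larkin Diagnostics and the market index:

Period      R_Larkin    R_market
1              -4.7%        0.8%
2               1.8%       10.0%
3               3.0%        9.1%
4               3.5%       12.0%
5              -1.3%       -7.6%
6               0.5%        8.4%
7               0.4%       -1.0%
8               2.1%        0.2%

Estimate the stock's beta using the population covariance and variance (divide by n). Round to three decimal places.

Mean R_i = (-4.7 + 1.8 + 3.0 + 3.5 − 1.3 + 0.5 + 0.4 + 2.1) / 8 = 0.6625%
Mean R_m = (0.8 + 10.0 + 9.1 + 12.0 − 7.6 + 8.4 − 1.0 + 0.2) / 8 = 3.9875%
Σ(R_i − R̄_i)(R_m − R̄_m) = 76.5063  ⇒  Cov = 76.5063 / 8 = 9.5633
Σ(R_m − R̄_m)² = 329.6088  ⇒  Var(R_m) = 329.6088 / 8 = 41.2011
β = Cov / Var(R_m) = 9.5633 / 41.2011 = 0.2321

0.232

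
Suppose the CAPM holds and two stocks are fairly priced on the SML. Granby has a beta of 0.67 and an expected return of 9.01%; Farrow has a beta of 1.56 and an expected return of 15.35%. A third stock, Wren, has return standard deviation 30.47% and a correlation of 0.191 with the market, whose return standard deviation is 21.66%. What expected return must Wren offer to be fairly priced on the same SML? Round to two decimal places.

6.15%

MRP = (15.35% − 9.01%) / (1.56 − 0.67) = 7.1236%
R_f = 9.01% − 0.67 × 7.1236% = 4.2372%
β_Wren = ρ·σ_i/σ_m = 0.191 × 30.47 / 21.66 = 0.2687
E(R_Wren) = R_f + β × MRP = 4.2372% + 0.2687 × 7.1236% = 6.15%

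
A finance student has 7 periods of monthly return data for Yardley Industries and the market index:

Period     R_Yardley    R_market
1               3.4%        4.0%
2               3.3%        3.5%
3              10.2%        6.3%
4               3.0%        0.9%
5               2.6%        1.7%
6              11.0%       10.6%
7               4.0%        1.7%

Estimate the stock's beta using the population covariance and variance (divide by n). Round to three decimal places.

Mean R_i = (3.4 + 3.3 + 10.2 + 3.0 + 2.6 + 11.0 + 4.0) / 7 = 5.3571%
Mean R_m = (4.0 + 3.5 + 6.3 + 0.9 + 1.7 + 10.6 + 1.7) / 7 = 4.1000%
Σ(R_i − R̄_i)(R_m − R̄_m) = 66.1800  ⇒  Cov = 66.1800 / 7 = 9.4543
Σ(R_m − R̄_m)² = 69.2200  ⇒  Var(R_m) = 69.2200 / 7 = 9.8886
β = Cov / Var(R_m) = 9.4543 / 9.8886 = 0.9561

0.956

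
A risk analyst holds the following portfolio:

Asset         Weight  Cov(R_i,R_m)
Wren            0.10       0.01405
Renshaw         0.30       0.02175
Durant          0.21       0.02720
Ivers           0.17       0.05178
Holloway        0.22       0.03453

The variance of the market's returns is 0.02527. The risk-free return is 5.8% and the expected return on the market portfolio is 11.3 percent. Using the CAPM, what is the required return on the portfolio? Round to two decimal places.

12.34%

β_Wren = 0.01405 / 0.02527 = 0.5560
β_Renshaw = 0.02175 / 0.02527 = 0.8607
β_Durant = 0.02720 / 0.02527 = 1.0764
β_Ivers = 0.05178 / 0.02527 = 2.0491
β_Holloway = 0.03453 / 0.02527 = 1.3664
β_P = Σ w_i β_i = 0.10×0.5560 + 0.30×0.8607 + 0.21×1.0764 + 0.17×2.0491 + 0.22×1.3664 = 1.1888
MRP = 11.3% − 5.8% = 5.50%
E(R_P) = R_f + β_P × MRP = 5.8% + 1.1888 × 5.5% = 12.34%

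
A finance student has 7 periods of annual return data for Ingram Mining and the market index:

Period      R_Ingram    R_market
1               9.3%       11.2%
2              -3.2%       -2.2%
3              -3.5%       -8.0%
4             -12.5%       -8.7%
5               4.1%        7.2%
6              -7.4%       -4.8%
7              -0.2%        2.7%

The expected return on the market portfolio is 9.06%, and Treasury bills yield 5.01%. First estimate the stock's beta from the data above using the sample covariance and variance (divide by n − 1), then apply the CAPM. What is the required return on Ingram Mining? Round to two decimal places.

Mean R_i = (9.3 − 3.2 − 3.5 − 12.5 + 4.1 − 7.4 − 0.2) / 7 = -1.9143%
Mean R_m = (11.2 − 2.2 − 8.0 − 8.7 + 7.2 − 4.8 + 2.7) / 7 = -0.3714%
Σ(R_i − R̄_i)(R_m − R̄_m) = 307.4729  ⇒  Cov = 307.4729 / 6 = 51.2455
Σ(R_m − R̄_m)² = 351.1743  ⇒  Var(R_m) = 351.1743 / 6 = 58.5291
β = Cov / Var(R_m) = 51.2455 / 58.5291 = 0.8756
MRP = 9.06% − 5.01% = 4.05%
E(R) = R_f + β × MRP = 5.01% + 0.8756 × 4.05% = 8.56%

8.56%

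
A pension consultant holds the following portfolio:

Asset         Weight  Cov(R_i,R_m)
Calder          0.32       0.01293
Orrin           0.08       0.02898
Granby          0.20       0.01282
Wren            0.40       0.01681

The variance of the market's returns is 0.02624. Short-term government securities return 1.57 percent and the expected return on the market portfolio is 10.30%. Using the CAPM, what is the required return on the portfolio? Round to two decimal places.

6.81%

β_Calder = 0.01293 / 0.02624 = 0.4928
β_Orrin = 0.02898 / 0.02624 = 1.1044
β_Granby = 0.01282 / 0.02624 = 0.4886
β_Wren = 0.01681 / 0.02624 = 0.6406
β_P = Σ w_i β_i = 0.32×0.4928 + 0.08×1.1044 + 0.20×0.4886 + 0.40×0.6406 = 0.6000
MRP = 10.30% − 1.57% = 8.73%
E(R_P) = R_f + β_P × MRP = 1.57% + 0.6000 × 8.73% = 6.81%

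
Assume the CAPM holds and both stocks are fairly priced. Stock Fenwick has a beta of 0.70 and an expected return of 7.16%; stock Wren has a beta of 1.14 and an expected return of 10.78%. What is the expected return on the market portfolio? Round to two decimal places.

9.63%

Both satisfy E(R) = R_f + β·MRP, so the slope of the SML is
MRP = (10.78% − 7.16%) / (1.14 − 0.70) = 3.62% / 0.44 = 8.2273%
R_f = E(R_Fenwick) − β_Fenwick·MRP = 7.16% − 0.70 × 8.2273% = 1.4009%
E(R_m) = R_f + MRP = 1.4009% + 8.2273% = 9.63%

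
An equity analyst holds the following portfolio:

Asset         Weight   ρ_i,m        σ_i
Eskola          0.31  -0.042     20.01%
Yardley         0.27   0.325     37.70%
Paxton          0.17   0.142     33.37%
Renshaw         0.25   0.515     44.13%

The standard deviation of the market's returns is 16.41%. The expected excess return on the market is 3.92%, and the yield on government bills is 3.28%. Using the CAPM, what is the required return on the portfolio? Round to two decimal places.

5.56%

β_Eskola = -0.042 × 20.01% / 16.41% = -0.0512
β_Yardley = 0.325 × 37.70% / 16.41% = 0.7466
β_Paxton = 0.142 × 33.37% / 16.41% = 0.2888
β_Renshaw = 0.515 × 44.13% / 16.41% = 1.3849
β_P = Σ w_i β_i = 0.31×-0.0512 + 0.27×0.7466 + 0.17×0.2888 + 0.25×1.3849 = 0.5810
E(R_P) = R_f + β_P × MRP = 3.28% + 0.5810 × 3.92% = 5.56%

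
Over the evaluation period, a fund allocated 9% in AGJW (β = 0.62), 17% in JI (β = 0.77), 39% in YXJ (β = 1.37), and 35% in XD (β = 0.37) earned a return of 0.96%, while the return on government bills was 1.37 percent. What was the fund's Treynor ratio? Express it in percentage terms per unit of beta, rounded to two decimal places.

-0.48%

β_P = 0.09×0.62 + 0.17×0.77 + 0.39×1.37 + 0.35×0.37 = 0.8505
Treynor = (R_P − R_f) / β_P = (0.96% − 1.37%) / 0.8505 = -0.41% / 0.8505 = -0.48%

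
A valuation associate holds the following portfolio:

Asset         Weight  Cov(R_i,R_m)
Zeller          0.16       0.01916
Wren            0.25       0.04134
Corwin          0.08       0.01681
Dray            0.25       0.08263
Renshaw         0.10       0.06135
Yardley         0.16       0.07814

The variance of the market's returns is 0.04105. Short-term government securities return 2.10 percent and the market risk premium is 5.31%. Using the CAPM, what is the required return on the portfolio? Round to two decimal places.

9.09%

β_Zeller = 0.01916 / 0.04105 = 0.4667
β_Wren = 0.04134 / 0.04105 = 1.0071
β_Corwin = 0.01681 / 0.04105 = 0.4095
β_Dray = 0.08263 / 0.04105 = 2.0129
β_Renshaw = 0.06135 / 0.04105 = 1.4945
β_Yardley = 0.07814 / 0.04105 = 1.9035
β_P = Σ w_i β_i = 0.16×0.4667 + 0.25×1.0071 + 0.08×0.4095 + 0.25×2.0129 + 0.10×1.4945 + 0.16×1.9035 = 1.3164
E(R_P) = R_f + β_P × MRP = 2.10% + 1.3164 × 5.31% = 9.09%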